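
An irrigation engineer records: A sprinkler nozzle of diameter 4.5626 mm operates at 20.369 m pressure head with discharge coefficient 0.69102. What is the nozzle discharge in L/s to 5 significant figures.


Approach: apply the orifice equation, Q = Cd*A*sqrt(2*g*h), A = pi*(d/2)^2.
A = pi*(4.5626e-3/2)^2 = 1.634988e-05 m^2
Q = 0.69102 * 1.634988e-05 * sqrt(2*9.81*20.369) * 1000 = 0.22586 L/s
Therefore the nozzle discharge = 0.22586 L/s.


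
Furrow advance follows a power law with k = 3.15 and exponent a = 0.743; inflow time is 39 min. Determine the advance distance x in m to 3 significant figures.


Approach: apply the power-law advance function, x = k*t^a.
x = 3.15 * 39^0.743 = 47.9 m
Therefore the advance distance x = 47.9 m.


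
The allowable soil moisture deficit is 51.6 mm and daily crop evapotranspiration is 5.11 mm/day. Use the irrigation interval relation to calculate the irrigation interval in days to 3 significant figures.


Approach: apply the irrigation interval relation, interval = SMD / ETc.
interval = 51.6 / 5.11 = 10.1 days
Therefore the irrigation interval = 10.1 days.


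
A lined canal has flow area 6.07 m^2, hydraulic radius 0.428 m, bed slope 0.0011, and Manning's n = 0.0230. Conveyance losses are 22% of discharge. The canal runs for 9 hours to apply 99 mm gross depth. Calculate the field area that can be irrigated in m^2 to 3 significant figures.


Approach: apply Manning's equation with a conveyance and depth budget, Q = (1/n)*A*R^(2/3)*S^(1/2); Q_field = Q*(1-loss); Area = Q_field*t/(d/1000).
Step 1 — canal discharge (Manning's equation):
  Q = (1/0.0230) * 6.07 * 0.428^(2/3) * 0.0011^(1/2) = 4.9711 m^3/s
Step 2 — delivered flow: Q_field = 4.9711*(1 - 22/100) = 3.8775 m^3/s
Step 3 — volume delivered: V = 3.8775 * 9*3600 = 125630 m^3
Step 4 — area served: A = V / (depth/1000) = 125630 / 0.099 = 1270000 m^2
Therefore the field area that can be irrigated = 1270000 m^2.


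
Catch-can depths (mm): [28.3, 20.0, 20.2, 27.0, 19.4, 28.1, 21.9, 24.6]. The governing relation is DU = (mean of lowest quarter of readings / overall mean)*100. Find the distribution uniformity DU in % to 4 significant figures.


sorted lowest 2 of 8: [19.4, 20.0] -> mean = 19.7000 mm
overall mean = 23.6875 mm
DU = (19.7000/23.6875)*100 = 83.17 %
Therefore the distribution uniformity DU = 83.17 %.


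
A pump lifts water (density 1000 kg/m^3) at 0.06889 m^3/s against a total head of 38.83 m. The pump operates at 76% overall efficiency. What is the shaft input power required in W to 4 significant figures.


Approach: apply hydraulic power then efficiency conversion, P = rho*g*Q*H; P_in = P/eta.
Step 1 — hydraulic power (P = rho*g*Q*H):
  P = 1000 * 9.81 * 0.06889 * 38.83 = 26241.7 W
Step 2 — input power: P_in = P/eta = 26241.7 / 0.76 = 34530 W
Therefore the shaft input power required = 34530 W.


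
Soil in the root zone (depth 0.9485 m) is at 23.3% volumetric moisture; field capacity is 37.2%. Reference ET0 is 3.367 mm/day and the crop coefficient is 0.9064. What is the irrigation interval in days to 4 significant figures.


Approach: apply soil-water budget scheduling, SMD = (FC-theta)/100*depth*1000; ETc = ET0*Kc; interval = SMD/ETc.
Step 1 — soil moisture deficit:
  SMD = (37.2 - 23.3)/100 * 0.9485 * 1000 = 131.841 mm
Step 2 — daily crop ET (ETc = ET0*Kc):
  ETc = 3.367 * 0.9064 = 3.05185 mm/day
Step 3 — irrigation interval (SMD/ETc):
  interval = 131.841 / 3.05185 = 43.20 days
Therefore the irrigation interval = 43.20 days.


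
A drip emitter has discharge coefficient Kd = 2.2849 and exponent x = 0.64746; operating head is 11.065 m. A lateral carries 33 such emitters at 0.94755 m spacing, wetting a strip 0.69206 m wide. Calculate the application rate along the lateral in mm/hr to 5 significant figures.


Approach: apply the emitter equation with a lateral mass balance, q = Kd*h^x; Q = n*q; rate = Q/(n*spacing*width).
Step 1 — single emitter flow (q = Kd*h^x):
  q = 2.2849 * 11.065^0.64746 = 10.83388 L/hr
Step 2 — total lateral flow: Q = 33 * 10.83388 = 357.5180 L/hr
Step 3 — wetted area: A = 33 * 0.94755 * 0.69206 = 21.64013 m^2
Step 4 — application rate: Q/A = 357.5180/21.64013 = 16.521 mm/hr
Therefore the application rate along the lateral = 16.521 mm/hr.


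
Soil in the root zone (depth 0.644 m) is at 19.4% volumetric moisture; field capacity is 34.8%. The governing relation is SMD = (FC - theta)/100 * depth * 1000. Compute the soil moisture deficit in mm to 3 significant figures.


SMD = (34.8 - 19.4)/100 * 0.644 * 1000 = 99.2 mm
Therefore the soil moisture deficit = 99.2 mm.


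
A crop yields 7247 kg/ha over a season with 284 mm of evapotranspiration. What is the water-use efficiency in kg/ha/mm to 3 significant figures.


Approach: apply the water-use efficiency ratio, WUE = yield/ET.
WUE = 7247 / 284 = 25.5 kg/ha/mm
Therefore the water-use efficiency = 25.5 kg/ha/mm.


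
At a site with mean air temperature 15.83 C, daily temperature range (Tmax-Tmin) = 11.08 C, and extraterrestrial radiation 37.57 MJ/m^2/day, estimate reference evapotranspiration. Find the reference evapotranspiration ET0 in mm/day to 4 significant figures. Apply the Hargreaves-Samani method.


Approach: apply the Hargreaves-Samani method, ET0 = 0.0023*(Tmean+17.8)*sqrt(Tmax-Tmin)*0.408*Ra.
ET0 = 0.0023*(15.83+17.8)*sqrt(11.08)*0.408*37.57 = 3.947 mm/day
Therefore the reference evapotranspiration ET0 = 3.947 mm/day.


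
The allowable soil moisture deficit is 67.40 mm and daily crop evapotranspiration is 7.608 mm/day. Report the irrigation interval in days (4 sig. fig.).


Approach: apply the irrigation interval relation, interval = SMD / ETc.
interval = 67.40 / 7.608 = 8.859 days
Therefore the irrigation interval = 8.859 days.


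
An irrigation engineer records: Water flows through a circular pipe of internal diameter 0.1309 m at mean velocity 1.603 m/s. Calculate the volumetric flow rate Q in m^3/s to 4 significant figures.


Approach: apply the continuity equation for pipe flow, Q = A * v with A = pi*(D/2)^2.
A = pi*(0.1309/2)^2 = 0.0134576 m^2
Q = 0.0134576 * 1.603 = 0.02157 m^3/s
Therefore the volumetric flow rate Q = 0.02157 m^3/s.


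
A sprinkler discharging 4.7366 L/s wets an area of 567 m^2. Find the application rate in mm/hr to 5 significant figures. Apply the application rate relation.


Approach: apply the application rate relation, rate = (Q/A)*3600.
rate = (4.7366 / 567) * 3600 = 30.074 mm/hr
Therefore the application rate = 30.074 mm/hr.


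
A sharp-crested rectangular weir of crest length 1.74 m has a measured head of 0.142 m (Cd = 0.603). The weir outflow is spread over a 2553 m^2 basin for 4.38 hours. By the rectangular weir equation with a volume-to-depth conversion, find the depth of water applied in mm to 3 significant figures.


Approach: apply the rectangular weir equation with a volume-to-depth conversion, Q = (2/3)*Cd*L*sqrt(2g)*H^1.5; d = Q*t/A * 1000.
Step 1 — weir discharge:
  Q = (2/3)*0.603*1.74*sqrt(2*9.81)*0.142^1.5 = 0.16579 m^3/s
Step 2 — volume: V = 0.16579 * 4.38*3600 = 2614.2 m^3
Step 3 — depth: d = V/A * 1000 = 2614.2/2553 * 1000 = 1020 mm
Therefore the depth of water applied = 1020 mm.


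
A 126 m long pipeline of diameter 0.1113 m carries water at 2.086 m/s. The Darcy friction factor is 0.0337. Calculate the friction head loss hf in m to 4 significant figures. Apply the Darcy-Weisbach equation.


Approach: apply the Darcy-Weisbach equation, hf = f*(L/D)*(v^2/(2g)).
hf = 0.0337 * (126/0.1113) * (2.086^2 / (2*9.81))
hf = 8.461 m
Therefore the friction head loss hf = 8.461 m.


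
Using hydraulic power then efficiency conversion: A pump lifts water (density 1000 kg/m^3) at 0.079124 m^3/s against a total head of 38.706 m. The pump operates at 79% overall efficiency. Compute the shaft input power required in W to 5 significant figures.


Approach: apply hydraulic power then efficiency conversion, P = rho*g*Q*H; P_in = P/eta.
Step 1 — hydraulic power (P = rho*g*Q*H):
  P = 1000 * 9.81 * 0.079124 * 38.706 = 30043.85 W
Step 2 — input power: P_in = P/eta = 30043.85 / 0.79 = 38030 W
Therefore the shaft input power required = 38030 W.


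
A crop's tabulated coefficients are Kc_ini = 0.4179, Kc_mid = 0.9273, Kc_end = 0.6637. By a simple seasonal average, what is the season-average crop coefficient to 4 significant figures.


Approach: apply a simple seasonal average, Kc_avg = (Kc_ini + Kc_mid + Kc_end)/3.
Kc_avg = (0.4179 + 0.9273 + 0.6637)/3 = 0.6696
Therefore the season-average crop coefficient = 0.6696.


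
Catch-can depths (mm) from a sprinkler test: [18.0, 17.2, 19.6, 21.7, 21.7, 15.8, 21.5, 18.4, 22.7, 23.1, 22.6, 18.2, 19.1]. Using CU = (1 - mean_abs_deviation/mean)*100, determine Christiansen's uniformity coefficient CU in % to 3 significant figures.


mean = 19.969 mm
mean |d_i - mean| = 2.0746 mm
CU = (1 - 2.0746/19.969)*100 = 89.6 %
Therefore Christiansen's uniformity coefficient CU = 89.6 %.


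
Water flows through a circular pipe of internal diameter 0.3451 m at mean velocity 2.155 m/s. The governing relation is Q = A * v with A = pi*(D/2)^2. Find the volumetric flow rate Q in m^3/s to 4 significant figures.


A = pi*(0.3451/2)^2 = 0.0935362 m^2
Q = 0.0935362 * 2.155 = 0.2016 m^3/s
Therefore the volumetric flow rate Q = 0.2016 m^3/s.


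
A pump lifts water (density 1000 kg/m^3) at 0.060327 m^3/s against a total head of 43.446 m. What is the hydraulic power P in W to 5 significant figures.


Approach: apply the hydraulic power relation, P = rho*g*Q*H.
P = 1000 * 9.81 * 0.060327 * 43.446 = 25712 W
Therefore the hydraulic power P = 25712 W.


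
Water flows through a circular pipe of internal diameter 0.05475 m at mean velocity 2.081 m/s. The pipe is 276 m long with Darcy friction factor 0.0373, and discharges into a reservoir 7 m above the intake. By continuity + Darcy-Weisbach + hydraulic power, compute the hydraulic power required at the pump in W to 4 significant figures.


Approach: apply continuity + Darcy-Weisbach + hydraulic power, Q = A*v; hf = f*(L/D)*(v^2/(2g)); H = static + hf; P = rho*g*Q*H.
Step 1 — flow rate (continuity, Q = A*v):
  A = pi*(0.05475/2)^2 = 0.00235428 m^2
  Q = 0.00235428 * 2.081 = 0.00489926 m^3/s
Step 2 — friction head loss (Darcy-Weisbach):
  hf = 0.0373 * (276/0.05475) * (2.081^2 / (2*9.81))
  hf = 41.5029 m
Step 3 — total head: H = 7 + 41.5029 = 48.5029 m
Step 4 — hydraulic power (P = rho*g*Q*H):
  P = 1000 * 9.81 * 0.00489926 * 48.5029 = 2331 W
Therefore the hydraulic power required at the pump = 2331 W.


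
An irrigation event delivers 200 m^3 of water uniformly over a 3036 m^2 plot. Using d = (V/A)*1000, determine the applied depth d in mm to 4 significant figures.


d = (200 / 3036) * 1000 = 65.88 mm
Therefore the applied depth d = 65.88 mm.


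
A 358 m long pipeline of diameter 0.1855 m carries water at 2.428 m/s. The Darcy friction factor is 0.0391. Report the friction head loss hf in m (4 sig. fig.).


Approach: apply the Darcy-Weisbach equation, hf = f*(L/D)*(v^2/(2g)).
hf = 0.0391 * (358/0.1855) * (2.428^2 / (2*9.81))
hf = 22.67 m
Therefore the friction head loss hf = 22.67 m.


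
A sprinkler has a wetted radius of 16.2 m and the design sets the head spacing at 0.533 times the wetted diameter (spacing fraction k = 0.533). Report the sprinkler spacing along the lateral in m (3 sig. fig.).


Approach: apply the sprinkler spacing rule (spacing as a fraction of wetted diameter), S = k*(2*R).
S = 0.533 * (2 * 16.2) = 17.3 m
Therefore the sprinkler spacing along the lateral = 17.3 m.


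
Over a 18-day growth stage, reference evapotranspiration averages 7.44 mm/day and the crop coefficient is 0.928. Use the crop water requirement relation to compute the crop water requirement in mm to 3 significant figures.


Approach: apply the crop water requirement relation, CWR = ET0 * Kc * days.
CWR = 7.44 * 0.928 * 18 = 124 mm
Therefore the crop water requirement = 124 mm.


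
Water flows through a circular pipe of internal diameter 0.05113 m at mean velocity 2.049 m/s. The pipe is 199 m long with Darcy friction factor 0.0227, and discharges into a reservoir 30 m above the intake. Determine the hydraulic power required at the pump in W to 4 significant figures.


Approach: apply continuity + Darcy-Weisbach + hydraulic power, Q = A*v; hf = f*(L/D)*(v^2/(2g)); H = static + hf; P = rho*g*Q*H.
Step 1 — flow rate (continuity, Q = A*v):
  A = pi*(0.05113/2)^2 = 0.00205325 m^2
  Q = 0.00205325 * 2.049 = 0.00420711 m^3/s
Step 2 — friction head loss (Darcy-Weisbach):
  hf = 0.0227 * (199/0.05113) * (2.049^2 / (2*9.81))
  hf = 18.9055 m
Step 3 — total head: H = 30 + 18.9055 = 48.9055 m
Step 4 — hydraulic power (P = rho*g*Q*H):
  P = 1000 * 9.81 * 0.00420711 * 48.9055 = 2018 W
Therefore the hydraulic power required at the pump = 2018 W.


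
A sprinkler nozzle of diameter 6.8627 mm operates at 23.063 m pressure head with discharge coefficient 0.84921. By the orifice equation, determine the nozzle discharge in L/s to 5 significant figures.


Approach: apply the orifice equation, Q = Cd*A*sqrt(2*g*h), A = pi*(d/2)^2.
A = pi*(6.8627e-3/2)^2 = 3.698962e-05 m^2
Q = 0.84921 * 3.698962e-05 * sqrt(2*9.81*23.063) * 1000 = 0.66819 L/s
Therefore the nozzle discharge = 0.66819 L/s.


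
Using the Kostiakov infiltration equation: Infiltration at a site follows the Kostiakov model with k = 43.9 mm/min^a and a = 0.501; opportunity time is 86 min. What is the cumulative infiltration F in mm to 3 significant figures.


Approach: apply the Kostiakov infiltration equation, F = k*t^a.
F = 43.9 * 86^0.501 = 409 mm
Therefore the cumulative infiltration F = 409 mm.


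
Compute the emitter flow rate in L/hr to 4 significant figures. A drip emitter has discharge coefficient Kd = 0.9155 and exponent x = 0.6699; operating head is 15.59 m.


Approach: apply the emitter characteristic equation, q = Kd * h^x.
q = 0.9155 * 15.59^0.6699 = 5.764 L/hr
Therefore the emitter flow rate = 5.764 L/hr.


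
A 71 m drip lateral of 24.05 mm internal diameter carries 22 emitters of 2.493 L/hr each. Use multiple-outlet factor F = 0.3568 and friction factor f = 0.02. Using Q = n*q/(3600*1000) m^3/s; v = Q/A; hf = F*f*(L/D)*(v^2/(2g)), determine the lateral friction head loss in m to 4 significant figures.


Q = 22*2.493/(3600*1000) = 1.52350e-05 m^3/s
A = pi*(24.05e-3/2)^2 = 4.54276e-04 m^2, so v = Q/A = 0.0335369 m/s
hf = 0.3568*0.02*(71/0.02405)*(0.0335369^2/(2*9.81)) = 0.001208 m
Therefore the lateral friction head loss = 0.001208 m.


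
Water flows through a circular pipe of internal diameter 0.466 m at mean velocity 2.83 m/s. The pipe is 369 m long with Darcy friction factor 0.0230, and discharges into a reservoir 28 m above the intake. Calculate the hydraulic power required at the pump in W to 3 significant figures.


Approach: apply continuity + Darcy-Weisbach + hydraulic power, Q = A*v; hf = f*(L/D)*(v^2/(2g)); H = static + hf; P = rho*g*Q*H.
Step 1 — flow rate (continuity, Q = A*v):
  A = pi*(0.466/2)^2 = 0.17055 m^2
  Q = 0.17055 * 2.83 = 0.48267 m^3/s
Step 2 — friction head loss (Darcy-Weisbach):
  hf = 0.0230 * (369/0.466) * (2.83^2 / (2*9.81))
  hf = 7.4343 m
Step 3 — total head: H = 28 + 7.4343 = 35.434 m
Step 4 — hydraulic power (P = rho*g*Q*H):
  P = 1000 * 9.81 * 0.48267 * 35.434 = 168000 W
Therefore the hydraulic power required at the pump = 168000 W.


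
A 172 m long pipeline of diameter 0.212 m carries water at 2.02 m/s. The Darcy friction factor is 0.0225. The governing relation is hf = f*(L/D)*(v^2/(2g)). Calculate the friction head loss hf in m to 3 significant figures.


hf = 0.0225 * (172/0.212) * (2.02^2 / (2*9.81))
hf = 3.80 m
Therefore the friction head loss hf = 3.80 m.


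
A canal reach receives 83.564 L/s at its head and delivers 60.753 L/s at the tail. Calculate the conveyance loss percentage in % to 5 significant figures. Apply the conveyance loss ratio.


Approach: apply the conveyance loss ratio, loss% = ((Q_head - Q_tail)/Q_head)*100.
loss = ((83.564 - 60.753)/83.564)*100 = 27.298 %
Therefore the conveyance loss percentage = 27.298 %.


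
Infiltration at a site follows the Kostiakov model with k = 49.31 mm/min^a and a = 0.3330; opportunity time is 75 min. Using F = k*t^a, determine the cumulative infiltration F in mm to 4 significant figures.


F = 49.31 * 75^0.3330 = 207.6 mm
Therefore the cumulative infiltration F = 207.6 mm.


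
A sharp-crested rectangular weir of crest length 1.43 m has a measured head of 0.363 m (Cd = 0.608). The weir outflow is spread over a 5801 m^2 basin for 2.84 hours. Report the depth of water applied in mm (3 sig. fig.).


Approach: apply the rectangular weir equation with a volume-to-depth conversion, Q = (2/3)*Cd*L*sqrt(2g)*H^1.5; d = Q*t/A * 1000.
Step 1 — weir discharge:
  Q = (2/3)*0.608*1.43*sqrt(2*9.81)*0.363^1.5 = 0.56151 m^3/s
Step 2 — volume: V = 0.56151 * 2.84*3600 = 5740.9 m^3
Step 3 — depth: d = V/A * 1000 = 5740.9/5801 * 1000 = 990 mm
Therefore the depth of water applied = 990 mm.


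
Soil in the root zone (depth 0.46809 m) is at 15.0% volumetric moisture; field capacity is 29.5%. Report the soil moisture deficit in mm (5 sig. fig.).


Approach: apply the soil moisture deficit relation, SMD = (FC - theta)/100 * depth * 1000.
SMD = (29.5 - 15.0)/100 * 0.46809 * 1000 = 67.873 mm
Therefore the soil moisture deficit = 67.873 mm.


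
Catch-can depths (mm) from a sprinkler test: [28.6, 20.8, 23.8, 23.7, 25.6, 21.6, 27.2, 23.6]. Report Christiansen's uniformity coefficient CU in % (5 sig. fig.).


Approach: apply Christiansen's uniformity coefficient, CU = (1 - mean_abs_deviation/mean)*100.
mean = 24.36250 mm
mean |d_i - mean| = 2.078125 mm
CU = (1 - 2.078125/24.36250)*100 = 91.470 %
Therefore Christiansen's uniformity coefficient CU = 91.470 %.


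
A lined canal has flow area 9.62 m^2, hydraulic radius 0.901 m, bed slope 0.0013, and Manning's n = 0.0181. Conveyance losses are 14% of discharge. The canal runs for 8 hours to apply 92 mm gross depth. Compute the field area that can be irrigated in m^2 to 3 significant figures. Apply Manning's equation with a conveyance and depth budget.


Approach: apply Manning's equation with a conveyance and depth budget, Q = (1/n)*A*R^(2/3)*S^(1/2); Q_field = Q*(1-loss); Area = Q_field*t/(d/1000).
Step 1 — canal discharge (Manning's equation):
  Q = (1/0.0181) * 9.62 * 0.901^(2/3) * 0.0013^(1/2) = 17.877 m^3/s
Step 2 — delivered flow: Q_field = 17.877*(1 - 14/100) = 15.374 m^3/s
Step 3 — volume delivered: V = 15.374 * 8*3600 = 442770 m^3
Step 4 — area served: A = V / (depth/1000) = 442770 / 0.092 = 4810000 m^2
Therefore the field area that can be irrigated = 4810000 m^2.


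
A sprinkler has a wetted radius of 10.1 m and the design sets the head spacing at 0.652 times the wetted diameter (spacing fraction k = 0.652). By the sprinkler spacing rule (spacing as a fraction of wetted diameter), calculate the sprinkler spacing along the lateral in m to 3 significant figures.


Approach: apply the sprinkler spacing rule (spacing as a fraction of wetted diameter), S = k*(2*R).
S = 0.652 * (2 * 10.1) = 13.2 m
Therefore the sprinkler spacing along the lateral = 13.2 m.


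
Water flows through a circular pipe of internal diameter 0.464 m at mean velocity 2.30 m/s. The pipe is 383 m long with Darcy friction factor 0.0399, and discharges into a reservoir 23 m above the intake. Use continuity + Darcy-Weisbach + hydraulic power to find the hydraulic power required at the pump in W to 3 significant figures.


Approach: apply continuity + Darcy-Weisbach + hydraulic power, Q = A*v; hf = f*(L/D)*(v^2/(2g)); H = static + hf; P = rho*g*Q*H.
Step 1 — flow rate (continuity, Q = A*v):
  A = pi*(0.464/2)^2 = 0.16909 m^2
  Q = 0.16909 * 2.30 = 0.38891 m^3/s
Step 2 — friction head loss (Darcy-Weisbach):
  hf = 0.0399 * (383/0.464) * (2.30^2 / (2*9.81))
  hf = 8.8799 m
Step 3 — total head: H = 23 + 8.8799 = 31.880 m
Step 4 — hydraulic power (P = rho*g*Q*H):
  P = 1000 * 9.81 * 0.38891 * 31.880 = 122000 W
Therefore the hydraulic power required at the pump = 122000 W.


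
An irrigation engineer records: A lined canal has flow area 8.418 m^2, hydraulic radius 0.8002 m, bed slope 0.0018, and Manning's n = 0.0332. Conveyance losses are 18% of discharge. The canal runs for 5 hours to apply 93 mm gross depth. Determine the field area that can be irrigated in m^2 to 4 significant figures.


Approach: apply Manning's equation with a conveyance and depth budget, Q = (1/n)*A*R^(2/3)*S^(1/2); Q_field = Q*(1-loss); Area = Q_field*t/(d/1000).
Step 1 — canal discharge (Manning's equation):
  Q = (1/0.0332) * 8.418 * 0.8002^(2/3) * 0.0018^(1/2) = 9.27199 m^3/s
Step 2 — delivered flow: Q_field = 9.27199*(1 - 18/100) = 7.60303 m^3/s
Step 3 — volume delivered: V = 7.60303 * 5*3600 = 136855 m^3
Step 4 — area served: A = V / (depth/1000) = 136855 / 0.093 = 1472000 m^2
Therefore the field area that can be irrigated = 1472000 m^2.


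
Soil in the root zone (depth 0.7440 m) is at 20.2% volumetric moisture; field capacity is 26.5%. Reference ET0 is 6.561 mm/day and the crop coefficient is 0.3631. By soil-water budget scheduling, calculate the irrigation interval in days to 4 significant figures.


Approach: apply soil-water budget scheduling, SMD = (FC-theta)/100*depth*1000; ETc = ET0*Kc; interval = SMD/ETc.
Step 1 — soil moisture deficit:
  SMD = (26.5 - 20.2)/100 * 0.7440 * 1000 = 46.8720 mm
Step 2 — daily crop ET (ETc = ET0*Kc):
  ETc = 6.561 * 0.3631 = 2.38230 mm/day
Step 3 — irrigation interval (SMD/ETc):
  interval = 46.8720 / 2.38230 = 19.68 days
Therefore the irrigation interval = 19.68 days.


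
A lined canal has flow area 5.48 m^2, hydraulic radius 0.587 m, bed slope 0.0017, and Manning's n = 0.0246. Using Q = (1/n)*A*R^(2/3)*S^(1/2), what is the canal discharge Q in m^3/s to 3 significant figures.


Q = (1/0.0246) * 5.48 * 0.587^(2/3) * 0.0017^(1/2) = 6.44 m^3/s
Therefore the canal discharge Q = 6.44 m^3/s.


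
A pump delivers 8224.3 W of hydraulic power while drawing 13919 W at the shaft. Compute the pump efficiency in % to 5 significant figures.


Approach: apply the efficiency ratio, eta = (P_out/P_in)*100.
eta = (8224.3 / 13919) * 100 = 59.087 %
Therefore the pump efficiency = 59.087 %.


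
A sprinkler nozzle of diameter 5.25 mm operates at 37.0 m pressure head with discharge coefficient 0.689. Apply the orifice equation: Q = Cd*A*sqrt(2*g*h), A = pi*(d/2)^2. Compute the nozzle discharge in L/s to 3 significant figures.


A = pi*(5.25e-3/2)^2 = 2.1648e-05 m^2
Q = 0.689 * 2.1648e-05 * sqrt(2*9.81*37.0) * 1000 = 0.402 L/s
Therefore the nozzle discharge = 0.402 L/s.


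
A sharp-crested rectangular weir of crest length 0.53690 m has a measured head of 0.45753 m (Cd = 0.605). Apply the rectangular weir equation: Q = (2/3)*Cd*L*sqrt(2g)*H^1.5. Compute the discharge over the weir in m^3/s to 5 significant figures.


Q = (2/3)*0.605*0.53690*sqrt(2*9.81)*0.45753^1.5 = 0.29685 m^3/s
Therefore the discharge over the weir = 0.29685 m^3/s.


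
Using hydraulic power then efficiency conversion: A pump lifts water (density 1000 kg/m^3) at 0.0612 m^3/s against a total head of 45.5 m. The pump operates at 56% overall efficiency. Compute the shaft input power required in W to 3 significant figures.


Approach: apply hydraulic power then efficiency conversion, P = rho*g*Q*H; P_in = P/eta.
Step 1 — hydraulic power (P = rho*g*Q*H):
  P = 1000 * 9.81 * 0.0612 * 45.5 = 27317 W
Step 2 — input power: P_in = P/eta = 27317 / 0.56 = 48800 W
Therefore the shaft input power required = 48800 W.


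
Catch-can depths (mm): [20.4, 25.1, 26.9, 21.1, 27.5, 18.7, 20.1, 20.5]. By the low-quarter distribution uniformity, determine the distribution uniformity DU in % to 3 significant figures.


Approach: apply the low-quarter distribution uniformity, DU = (mean of lowest quarter of readings / overall mean)*100.
sorted lowest 2 of 8: [18.7, 20.1] -> mean = 19.400 mm
overall mean = 22.538 mm
DU = (19.400/22.538)*100 = 86.1 %
Therefore the distribution uniformity DU = 86.1 %.


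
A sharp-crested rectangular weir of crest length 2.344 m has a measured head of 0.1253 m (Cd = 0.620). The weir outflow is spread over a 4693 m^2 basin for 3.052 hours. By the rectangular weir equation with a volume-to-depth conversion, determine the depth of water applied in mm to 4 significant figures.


Approach: apply the rectangular weir equation with a volume-to-depth conversion, Q = (2/3)*Cd*L*sqrt(2g)*H^1.5; d = Q*t/A * 1000.
Step 1 — weir discharge:
  Q = (2/3)*0.620*2.344*sqrt(2*9.81)*0.1253^1.5 = 0.190342 m^3/s
Step 2 — volume: V = 0.190342 * 3.052*3600 = 2091.32 m^3
Step 3 — depth: d = V/A * 1000 = 2091.32/4693 * 1000 = 445.6 mm
Therefore the depth of water applied = 445.6 mm.


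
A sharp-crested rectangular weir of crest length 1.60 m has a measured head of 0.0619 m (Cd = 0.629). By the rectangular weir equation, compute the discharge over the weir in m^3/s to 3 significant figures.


Approach: apply the rectangular weir equation, Q = (2/3)*Cd*L*sqrt(2g)*H^1.5.
Q = (2/3)*0.629*1.60*sqrt(2*9.81)*0.0619^1.5 = 0.0458 m^3/s
Therefore the discharge over the weir = 0.0458 m^3/s.


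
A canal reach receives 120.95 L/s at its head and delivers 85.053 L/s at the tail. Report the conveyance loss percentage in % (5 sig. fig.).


Approach: apply the conveyance loss ratio, loss% = ((Q_head - Q_tail)/Q_head)*100.
loss = ((120.95 - 85.053)/120.95)*100 = 29.679 %
Therefore the conveyance loss percentage = 29.679 %.


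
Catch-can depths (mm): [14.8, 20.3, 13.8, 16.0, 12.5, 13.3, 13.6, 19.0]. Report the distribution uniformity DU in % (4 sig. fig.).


Approach: apply the low-quarter distribution uniformity, DU = (mean of lowest quarter of readings / overall mean)*100.
sorted lowest 2 of 8: [12.5, 13.3] -> mean = 12.9000 mm
overall mean = 15.4125 mm
DU = (12.9000/15.4125)*100 = 83.70 %
Therefore the distribution uniformity DU = 83.70 %.


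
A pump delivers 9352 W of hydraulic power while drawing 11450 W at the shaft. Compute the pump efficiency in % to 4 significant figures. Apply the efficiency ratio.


Approach: apply the efficiency ratio, eta = (P_out/P_in)*100.
eta = (9352 / 11450) * 100 = 81.68 %
Therefore the pump efficiency = 81.68 %.


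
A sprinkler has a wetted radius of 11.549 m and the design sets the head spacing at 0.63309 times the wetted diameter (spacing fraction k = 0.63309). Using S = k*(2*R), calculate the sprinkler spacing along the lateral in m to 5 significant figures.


S = 0.63309 * (2 * 11.549) = 14.623 m
Therefore the sprinkler spacing along the lateral = 14.623 m.


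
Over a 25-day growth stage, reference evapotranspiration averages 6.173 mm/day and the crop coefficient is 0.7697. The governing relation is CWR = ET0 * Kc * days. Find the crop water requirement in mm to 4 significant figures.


CWR = 6.173 * 0.7697 * 25 = 118.8 mm
Therefore the crop water requirement = 118.8 mm.


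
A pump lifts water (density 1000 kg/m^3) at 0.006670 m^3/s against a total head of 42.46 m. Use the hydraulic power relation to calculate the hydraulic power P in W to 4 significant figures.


Approach: apply the hydraulic power relation, P = rho*g*Q*H.
P = 1000 * 9.81 * 0.006670 * 42.46 = 2778 W
Therefore the hydraulic power P = 2778 W.


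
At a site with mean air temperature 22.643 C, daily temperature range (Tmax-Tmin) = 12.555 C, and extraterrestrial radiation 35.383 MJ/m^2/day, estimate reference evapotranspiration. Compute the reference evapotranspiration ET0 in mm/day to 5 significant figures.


Approach: apply the Hargreaves-Samani method, ET0 = 0.0023*(Tmean+17.8)*sqrt(Tmax-Tmin)*0.408*Ra.
ET0 = 0.0023*(22.643+17.8)*sqrt(12.555)*0.408*35.383 = 4.7581 mm/day
Therefore the reference evapotranspiration ET0 = 4.7581 mm/day.


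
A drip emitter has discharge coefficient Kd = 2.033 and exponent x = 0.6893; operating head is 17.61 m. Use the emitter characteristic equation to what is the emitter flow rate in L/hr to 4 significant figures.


Approach: apply the emitter characteristic equation, q = Kd * h^x.
q = 2.033 * 17.61^0.6893 = 14.68 L/hr
Therefore the emitter flow rate = 14.68 L/hr.


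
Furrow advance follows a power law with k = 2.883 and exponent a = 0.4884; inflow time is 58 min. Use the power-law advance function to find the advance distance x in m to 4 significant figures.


Approach: apply the power-law advance function, x = k*t^a.
x = 2.883 * 58^0.4884 = 20.95 m
Therefore the advance distance x = 20.95 m.


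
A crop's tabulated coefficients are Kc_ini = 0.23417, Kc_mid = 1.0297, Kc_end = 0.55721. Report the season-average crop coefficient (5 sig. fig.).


Approach: apply a simple seasonal average, Kc_avg = (Kc_ini + Kc_mid + Kc_end)/3.
Kc_avg = (0.23417 + 1.0297 + 0.55721)/3 = 0.60703
Therefore the season-average crop coefficient = 0.60703.


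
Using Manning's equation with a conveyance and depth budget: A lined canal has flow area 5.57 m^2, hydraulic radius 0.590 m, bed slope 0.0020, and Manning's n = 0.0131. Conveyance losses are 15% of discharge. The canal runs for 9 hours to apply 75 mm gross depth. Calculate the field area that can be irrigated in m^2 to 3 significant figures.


Approach: apply Manning's equation with a conveyance and depth budget, Q = (1/n)*A*R^(2/3)*S^(1/2); Q_field = Q*(1-loss); Area = Q_field*t/(d/1000).
Step 1 — canal discharge (Manning's equation):
  Q = (1/0.0131) * 5.57 * 0.590^(2/3) * 0.0020^(1/2) = 13.376 m^3/s
Step 2 — delivered flow: Q_field = 13.376*(1 - 15/100) = 11.370 m^3/s
Step 3 — volume delivered: V = 11.370 * 9*3600 = 368380 m^3
Step 4 — area served: A = V / (depth/1000) = 368380 / 0.075 = 4910000 m^2
Therefore the field area that can be irrigated = 4910000 m^2.


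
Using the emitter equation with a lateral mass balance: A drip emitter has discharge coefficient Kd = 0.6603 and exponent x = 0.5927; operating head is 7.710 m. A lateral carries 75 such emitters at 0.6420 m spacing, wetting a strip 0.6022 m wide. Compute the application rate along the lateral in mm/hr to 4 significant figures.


Approach: apply the emitter equation with a lateral mass balance, q = Kd*h^x; Q = n*q; rate = Q/(n*spacing*width).
Step 1 — single emitter flow (q = Kd*h^x):
  q = 0.6603 * 7.710^0.5927 = 2.21564 L/hr
Step 2 — total lateral flow: Q = 75 * 2.21564 = 166.173 L/hr
Step 3 — wetted area: A = 75 * 0.6420 * 0.6022 = 28.9959 m^2
Step 4 — application rate: Q/A = 166.173/28.9959 = 5.731 mm/hr
Therefore the application rate along the lateral = 5.731 mm/hr.


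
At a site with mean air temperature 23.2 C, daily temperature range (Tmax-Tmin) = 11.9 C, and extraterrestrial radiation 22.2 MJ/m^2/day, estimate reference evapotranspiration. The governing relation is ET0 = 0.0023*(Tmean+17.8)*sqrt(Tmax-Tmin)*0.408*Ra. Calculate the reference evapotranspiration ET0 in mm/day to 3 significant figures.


ET0 = 0.0023*(23.2+17.8)*sqrt(11.9)*0.408*22.2 = 2.95 mm/day
Therefore the reference evapotranspiration ET0 = 2.95 mm/day.


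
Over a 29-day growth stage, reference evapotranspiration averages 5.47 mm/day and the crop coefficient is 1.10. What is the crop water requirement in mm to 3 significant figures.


Approach: apply the crop water requirement relation, CWR = ET0 * Kc * days.
CWR = 5.47 * 1.10 * 29 = 174 mm
Therefore the crop water requirement = 174 mm.


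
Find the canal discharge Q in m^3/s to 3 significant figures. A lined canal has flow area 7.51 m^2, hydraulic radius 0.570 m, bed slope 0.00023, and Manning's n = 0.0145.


Approach: apply Manning's equation, Q = (1/n)*A*R^(2/3)*S^(1/2).
Q = (1/0.0145) * 7.51 * 0.570^(2/3) * 0.00023^(1/2) = 5.40 m^3/s
Therefore the canal discharge Q = 5.40 m^3/s.


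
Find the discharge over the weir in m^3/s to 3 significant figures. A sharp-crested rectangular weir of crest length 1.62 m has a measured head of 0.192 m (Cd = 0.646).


Approach: apply the rectangular weir equation, Q = (2/3)*Cd*L*sqrt(2g)*H^1.5.
Q = (2/3)*0.646*1.62*sqrt(2*9.81)*0.192^1.5 = 0.260 m^3/s
Therefore the discharge over the weir = 0.260 m^3/s.


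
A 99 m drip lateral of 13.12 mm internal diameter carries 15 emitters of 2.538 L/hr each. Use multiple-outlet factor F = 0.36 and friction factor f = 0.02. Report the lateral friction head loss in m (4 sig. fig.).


Approach: apply Darcy-Weisbach with the multiple-outlet F-factor, Q = n*q/(3600*1000) m^3/s; v = Q/A; hf = F*f*(L/D)*(v^2/(2g)).
Q = 15*2.538/(3600*1000) = 1.05750e-05 m^3/s
A = pi*(13.12e-3/2)^2 = 1.35194e-04 m^2, so v = Q/A = 0.0782209 m/s
hf = 0.36*0.02*(99/0.01312)*(0.0782209^2/(2*9.81)) = 0.01694 m
Therefore the lateral friction head loss = 0.01694 m.


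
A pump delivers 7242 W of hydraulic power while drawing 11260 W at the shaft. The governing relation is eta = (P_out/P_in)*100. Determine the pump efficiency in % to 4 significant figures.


eta = (7242 / 11260) * 100 = 64.32 %
Therefore the pump efficiency = 64.32 %.


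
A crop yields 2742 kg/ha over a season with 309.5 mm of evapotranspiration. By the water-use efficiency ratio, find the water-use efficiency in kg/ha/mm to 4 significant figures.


Approach: apply the water-use efficiency ratio, WUE = yield/ET.
WUE = 2742 / 309.5 = 8.859 kg/ha/mm
Therefore the water-use efficiency = 8.859 kg/ha/mm.


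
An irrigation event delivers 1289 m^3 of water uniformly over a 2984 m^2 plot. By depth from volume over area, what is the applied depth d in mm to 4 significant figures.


Approach: apply depth from volume over area, d = (V/A)*1000.
d = (1289 / 2984) * 1000 = 432.0 mm
Therefore the applied depth d = 432.0 mm.


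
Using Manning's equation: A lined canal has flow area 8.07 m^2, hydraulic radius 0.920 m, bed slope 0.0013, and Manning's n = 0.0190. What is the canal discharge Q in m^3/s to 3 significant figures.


Approach: apply Manning's equation, Q = (1/n)*A*R^(2/3)*S^(1/2).
Q = (1/0.0190) * 8.07 * 0.920^(2/3) * 0.0013^(1/2) = 14.5 m^3/s
Therefore the canal discharge Q = 14.5 m^3/s.


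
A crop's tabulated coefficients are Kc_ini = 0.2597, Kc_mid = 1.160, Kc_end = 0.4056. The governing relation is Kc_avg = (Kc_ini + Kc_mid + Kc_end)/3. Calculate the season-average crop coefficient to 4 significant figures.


Kc_avg = (0.2597 + 1.160 + 0.4056)/3 = 0.6084
Therefore the season-average crop coefficient = 0.6084.


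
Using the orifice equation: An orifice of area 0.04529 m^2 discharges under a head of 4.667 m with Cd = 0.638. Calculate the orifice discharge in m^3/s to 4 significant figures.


Approach: apply the orifice equation, Q = Cd*A*sqrt(2*g*h).
Q = 0.638 * 0.04529 * sqrt(2*9.81*4.667) = 0.2765 m^3/s
Therefore the orifice discharge = 0.2765 m^3/s.


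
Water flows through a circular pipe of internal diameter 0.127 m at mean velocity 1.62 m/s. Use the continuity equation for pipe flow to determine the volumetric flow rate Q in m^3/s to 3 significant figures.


Approach: apply the continuity equation for pipe flow, Q = A * v with A = pi*(D/2)^2.
A = pi*(0.127/2)^2 = 0.012668 m^2
Q = 0.012668 * 1.62 = 0.0205 m^3/s
Therefore the volumetric flow rate Q = 0.0205 m^3/s.


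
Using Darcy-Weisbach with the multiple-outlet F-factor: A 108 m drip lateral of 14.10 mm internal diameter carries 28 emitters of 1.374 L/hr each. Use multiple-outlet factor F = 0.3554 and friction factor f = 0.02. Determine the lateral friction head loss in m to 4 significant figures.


Approach: apply Darcy-Weisbach with the multiple-outlet F-factor, Q = n*q/(3600*1000) m^3/s; v = Q/A; hf = F*f*(L/D)*(v^2/(2g)).
Q = 28*1.374/(3600*1000) = 1.06867e-05 m^3/s
A = pi*(14.10e-3/2)^2 = 1.56145e-04 m^2, so v = Q/A = 0.0684407 m/s
hf = 0.3554*0.02*(108/0.01410)*(0.0684407^2/(2*9.81)) = 0.01300 m
Therefore the lateral friction head loss = 0.01300 m.


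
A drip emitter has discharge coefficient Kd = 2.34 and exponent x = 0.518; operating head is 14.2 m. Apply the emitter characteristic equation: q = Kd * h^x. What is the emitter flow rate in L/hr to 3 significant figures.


q = 2.34 * 14.2^0.518 = 9.25 L/hr
Therefore the emitter flow rate = 9.25 L/hr.


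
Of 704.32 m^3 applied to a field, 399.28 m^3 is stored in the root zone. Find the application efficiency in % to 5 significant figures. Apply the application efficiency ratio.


Approach: apply the application efficiency ratio, Ea = (stored/applied)*100.
Ea = (399.28/704.32)*100 = 56.690 %
Therefore the application efficiency = 56.690 %.


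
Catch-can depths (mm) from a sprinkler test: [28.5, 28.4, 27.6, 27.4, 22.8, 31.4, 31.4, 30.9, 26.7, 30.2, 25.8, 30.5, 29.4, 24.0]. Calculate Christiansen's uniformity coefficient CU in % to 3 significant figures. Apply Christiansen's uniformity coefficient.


Approach: apply Christiansen's uniformity coefficient, CU = (1 - mean_abs_deviation/mean)*100.
mean = 28.214 mm
mean |d_i - mean| = 2.1408 mm
CU = (1 - 2.1408/28.214)*100 = 92.4 %
Therefore Christiansen's uniformity coefficient CU = 92.4 %.


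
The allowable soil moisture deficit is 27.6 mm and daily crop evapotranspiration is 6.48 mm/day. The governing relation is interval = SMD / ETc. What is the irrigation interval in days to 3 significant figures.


interval = 27.6 / 6.48 = 4.26 days
Therefore the irrigation interval = 4.26 days.


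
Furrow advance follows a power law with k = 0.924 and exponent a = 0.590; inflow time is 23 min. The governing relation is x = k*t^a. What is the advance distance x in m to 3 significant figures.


x = 0.924 * 23^0.590 = 5.88 m
Therefore the advance distance x = 5.88 m.


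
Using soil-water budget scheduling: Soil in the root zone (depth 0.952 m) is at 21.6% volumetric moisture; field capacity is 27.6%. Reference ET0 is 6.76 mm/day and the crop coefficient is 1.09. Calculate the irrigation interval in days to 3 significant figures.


Approach: apply soil-water budget scheduling, SMD = (FC-theta)/100*depth*1000; ETc = ET0*Kc; interval = SMD/ETc.
Step 1 — soil moisture deficit:
  SMD = (27.6 - 21.6)/100 * 0.952 * 1000 = 57.120 mm
Step 2 — daily crop ET (ETc = ET0*Kc):
  ETc = 6.76 * 1.09 = 7.3684 mm/day
Step 3 — irrigation interval (SMD/ETc):
  interval = 57.120 / 7.3684 = 7.75 days
Therefore the irrigation interval = 7.75 days.


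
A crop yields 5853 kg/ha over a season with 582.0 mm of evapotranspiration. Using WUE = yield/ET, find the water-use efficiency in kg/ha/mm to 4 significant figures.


WUE = 5853 / 582.0 = 10.06 kg/ha/mm
Therefore the water-use efficiency = 10.06 kg/ha/mm.


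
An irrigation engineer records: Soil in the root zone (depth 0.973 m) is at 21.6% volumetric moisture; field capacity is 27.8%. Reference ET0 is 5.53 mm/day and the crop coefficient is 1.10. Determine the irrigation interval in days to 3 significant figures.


Approach: apply soil-water budget scheduling, SMD = (FC-theta)/100*depth*1000; ETc = ET0*Kc; interval = SMD/ETc.
Step 1 — soil moisture deficit:
  SMD = (27.8 - 21.6)/100 * 0.973 * 1000 = 60.326 mm
Step 2 — daily crop ET (ETc = ET0*Kc):
  ETc = 5.53 * 1.10 = 6.0830 mm/day
Step 3 — irrigation interval (SMD/ETc):
  interval = 60.326 / 6.0830 = 9.92 days
Therefore the irrigation interval = 9.92 days.


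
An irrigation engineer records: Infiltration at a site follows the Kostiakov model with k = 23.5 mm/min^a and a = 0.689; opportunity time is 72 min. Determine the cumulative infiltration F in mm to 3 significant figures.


Approach: apply the Kostiakov infiltration equation, F = k*t^a.
F = 23.5 * 72^0.689 = 447 mm
Therefore the cumulative infiltration F = 447 mm.


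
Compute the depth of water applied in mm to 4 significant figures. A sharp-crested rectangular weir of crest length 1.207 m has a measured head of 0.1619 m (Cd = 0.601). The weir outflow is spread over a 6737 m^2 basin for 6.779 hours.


Approach: apply the rectangular weir equation with a volume-to-depth conversion, Q = (2/3)*Cd*L*sqrt(2g)*H^1.5; d = Q*t/A * 1000.
Step 1 — weir discharge:
  Q = (2/3)*0.601*1.207*sqrt(2*9.81)*0.1619^1.5 = 0.139544 m^3/s
Step 2 — volume: V = 0.139544 * 6.779*3600 = 3405.48 m^3
Step 3 — depth: d = V/A * 1000 = 3405.48/6737 * 1000 = 505.5 mm
Therefore the depth of water applied = 505.5 mm.
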